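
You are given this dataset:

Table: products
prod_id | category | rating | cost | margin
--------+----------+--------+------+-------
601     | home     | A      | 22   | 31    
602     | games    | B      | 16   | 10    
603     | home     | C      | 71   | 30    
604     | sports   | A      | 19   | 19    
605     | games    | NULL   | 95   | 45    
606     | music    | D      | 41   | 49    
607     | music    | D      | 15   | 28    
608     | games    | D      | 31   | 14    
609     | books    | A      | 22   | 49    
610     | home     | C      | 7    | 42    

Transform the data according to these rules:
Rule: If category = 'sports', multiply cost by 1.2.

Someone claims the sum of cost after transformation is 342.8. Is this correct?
Yes, the result is correct.

Step 1: Calculate the correct sum after transformation
Step 2: Apply multiplier 1.2 to records where category = 'sports'
Step 3: Correct result = 342.8
Step 4: Claimed result = 342.8
Step 5: 342.8 = 342.8 ✓
Conclusion: The claimed result is correct.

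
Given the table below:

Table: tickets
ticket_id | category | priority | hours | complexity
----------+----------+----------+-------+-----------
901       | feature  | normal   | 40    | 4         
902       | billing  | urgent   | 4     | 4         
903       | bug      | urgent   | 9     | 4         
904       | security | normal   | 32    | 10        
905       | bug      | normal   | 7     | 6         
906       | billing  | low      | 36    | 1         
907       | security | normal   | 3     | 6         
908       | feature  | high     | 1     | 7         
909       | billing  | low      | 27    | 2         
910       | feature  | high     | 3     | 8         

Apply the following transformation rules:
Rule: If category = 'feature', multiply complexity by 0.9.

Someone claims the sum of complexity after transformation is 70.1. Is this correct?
No, the correct result is 50.1.

Step 1: Calculate the correct sum after transformation
Step 2: Apply multiplier 0.9 to records where category = 'feature'
Step 3: Correct result = 50.1
Step 4: Claimed result = 70.1
Step 5: 50.1 ≠ 70.1
Conclusion: The claimed result is incorrect. The correct answer is 50.1.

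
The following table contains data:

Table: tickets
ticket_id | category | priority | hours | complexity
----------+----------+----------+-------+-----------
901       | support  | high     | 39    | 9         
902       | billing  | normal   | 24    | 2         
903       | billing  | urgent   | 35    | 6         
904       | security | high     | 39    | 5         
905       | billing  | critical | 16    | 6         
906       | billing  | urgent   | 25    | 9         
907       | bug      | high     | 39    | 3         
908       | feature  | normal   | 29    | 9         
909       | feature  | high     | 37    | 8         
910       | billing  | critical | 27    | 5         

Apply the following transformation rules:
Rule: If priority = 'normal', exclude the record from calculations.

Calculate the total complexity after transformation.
51

Step 1: Identify records where priority = 'normal'
Step 2: The excluded records sum to 11
Step 3: Original total complexity = 62
Step 4: Remaining total = 62 - 11 = 51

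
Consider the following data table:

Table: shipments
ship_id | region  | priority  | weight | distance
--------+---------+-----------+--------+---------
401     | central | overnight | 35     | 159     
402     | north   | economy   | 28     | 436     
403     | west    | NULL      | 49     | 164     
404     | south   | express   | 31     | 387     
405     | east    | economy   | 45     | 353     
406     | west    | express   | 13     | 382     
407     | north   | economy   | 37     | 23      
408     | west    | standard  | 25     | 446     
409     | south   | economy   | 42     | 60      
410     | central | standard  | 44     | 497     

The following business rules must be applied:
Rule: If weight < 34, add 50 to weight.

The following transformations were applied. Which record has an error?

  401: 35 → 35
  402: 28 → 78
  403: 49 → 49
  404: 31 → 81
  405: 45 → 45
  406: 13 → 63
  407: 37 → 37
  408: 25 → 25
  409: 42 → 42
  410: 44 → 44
Record 408 has an error. The correct transformed value should be 75, not 25.

Step 1: Check each record against the rule
Step 2: Record 408 has weight = 25
Step 3: Since 25 < 34, the bonus should have been applied
Step 4: Correct value = 75, but claimed value = 25
Conclusion: Record 408 has the error.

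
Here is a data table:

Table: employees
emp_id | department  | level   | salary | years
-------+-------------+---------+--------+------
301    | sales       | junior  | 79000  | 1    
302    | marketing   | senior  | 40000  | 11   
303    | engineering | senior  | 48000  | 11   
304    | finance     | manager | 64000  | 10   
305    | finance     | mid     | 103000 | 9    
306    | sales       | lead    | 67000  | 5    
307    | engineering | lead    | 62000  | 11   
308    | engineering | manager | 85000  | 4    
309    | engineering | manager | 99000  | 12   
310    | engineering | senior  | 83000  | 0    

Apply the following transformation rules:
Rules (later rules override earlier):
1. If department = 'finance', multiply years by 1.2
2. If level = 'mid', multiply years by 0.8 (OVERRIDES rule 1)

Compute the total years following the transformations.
74.2

Step 1: Rule 2 takes priority for records with level = 'mid'
  - 1 records: 9 × 0.8 = 7.2
Step 2: Rule 1 applies to remaining records with department = 'finance'
  - 1 records: 10 × 1.2 = 12.0
Step 3: Other records unchanged: 55
Step 4: Final sum = 7.2 + 12.0 + 55 = 74.2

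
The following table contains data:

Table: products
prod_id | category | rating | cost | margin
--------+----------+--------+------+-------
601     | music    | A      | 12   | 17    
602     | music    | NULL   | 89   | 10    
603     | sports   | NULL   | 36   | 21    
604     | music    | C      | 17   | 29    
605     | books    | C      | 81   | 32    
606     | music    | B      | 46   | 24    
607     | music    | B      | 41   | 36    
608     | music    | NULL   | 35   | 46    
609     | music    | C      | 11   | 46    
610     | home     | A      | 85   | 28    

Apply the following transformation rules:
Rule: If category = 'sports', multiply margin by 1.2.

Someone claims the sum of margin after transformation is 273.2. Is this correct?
No, the correct result is 293.2.

Step 1: Calculate the correct sum after transformation
Step 2: Apply multiplier 1.2 to records where category = 'sports'
Step 3: Correct result = 293.2
Step 4: Claimed result = 273.2
Step 5: 293.2 ≠ 273.2
Conclusion: The claimed result is incorrect. The correct answer is 293.2.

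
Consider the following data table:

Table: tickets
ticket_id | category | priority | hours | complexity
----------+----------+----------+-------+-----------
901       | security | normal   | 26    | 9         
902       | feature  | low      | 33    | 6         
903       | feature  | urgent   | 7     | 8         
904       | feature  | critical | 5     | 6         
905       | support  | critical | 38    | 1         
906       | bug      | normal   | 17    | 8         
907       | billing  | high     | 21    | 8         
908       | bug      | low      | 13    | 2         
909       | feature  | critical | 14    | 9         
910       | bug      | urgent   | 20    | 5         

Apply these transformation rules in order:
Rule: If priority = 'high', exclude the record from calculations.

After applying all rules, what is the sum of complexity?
54

Step 1: Identify records where priority = 'high'
Step 2: The excluded records sum to 8
Step 3: Original total complexity = 62
Step 4: Remaining total = 62 - 8 = 54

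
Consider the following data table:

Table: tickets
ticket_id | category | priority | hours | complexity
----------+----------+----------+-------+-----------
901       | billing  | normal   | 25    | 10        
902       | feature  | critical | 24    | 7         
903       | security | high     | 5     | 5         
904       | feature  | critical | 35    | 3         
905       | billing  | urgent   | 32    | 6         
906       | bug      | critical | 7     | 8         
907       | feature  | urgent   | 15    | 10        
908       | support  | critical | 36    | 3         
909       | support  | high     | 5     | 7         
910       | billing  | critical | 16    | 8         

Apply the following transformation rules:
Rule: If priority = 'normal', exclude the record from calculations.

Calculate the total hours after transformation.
175

Step 1: Identify records where priority = 'normal'
Step 2: The excluded records sum to 25
Step 3: Original total hours = 200
Step 4: Remaining total = 200 - 25 = 175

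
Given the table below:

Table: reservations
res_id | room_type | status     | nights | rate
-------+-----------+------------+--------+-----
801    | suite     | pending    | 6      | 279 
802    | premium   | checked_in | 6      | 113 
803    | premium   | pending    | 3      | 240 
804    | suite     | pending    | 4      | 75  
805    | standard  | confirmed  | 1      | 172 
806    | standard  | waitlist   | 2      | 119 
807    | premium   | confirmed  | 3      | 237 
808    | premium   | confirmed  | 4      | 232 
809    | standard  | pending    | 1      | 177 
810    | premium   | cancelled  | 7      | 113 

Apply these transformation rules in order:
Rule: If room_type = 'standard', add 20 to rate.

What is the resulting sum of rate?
1817

Step 1: Count records where room_type = 'standard': 3
Step 2: Total bonus added: 3 × 20 = 60
Step 3: Original sum of rate: 1757
Step 4: Final sum = 1757 + 60 = 1817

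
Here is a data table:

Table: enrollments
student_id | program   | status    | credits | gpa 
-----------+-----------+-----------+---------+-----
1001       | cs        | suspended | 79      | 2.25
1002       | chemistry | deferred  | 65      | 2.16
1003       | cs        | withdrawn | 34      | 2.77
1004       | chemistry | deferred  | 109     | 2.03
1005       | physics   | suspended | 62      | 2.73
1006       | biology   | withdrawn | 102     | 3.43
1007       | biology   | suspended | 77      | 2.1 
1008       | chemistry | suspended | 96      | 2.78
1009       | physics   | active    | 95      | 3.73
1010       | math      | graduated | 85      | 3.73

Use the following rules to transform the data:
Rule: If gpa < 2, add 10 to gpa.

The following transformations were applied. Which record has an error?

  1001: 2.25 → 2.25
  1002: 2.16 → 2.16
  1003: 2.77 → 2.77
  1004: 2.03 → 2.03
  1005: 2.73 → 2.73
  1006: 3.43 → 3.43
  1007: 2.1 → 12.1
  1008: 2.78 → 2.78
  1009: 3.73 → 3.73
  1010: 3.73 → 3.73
Record 1007 has an error. The correct transformed value should be 2.1, not 12.1.

Step 1: Check each record against the rule
Step 2: Record 1007 has gpa = 2.1
Step 3: Since 2.1 >= 2, the bonus should not have been applied
Step 4: Correct value = 2.1, but claimed value = 12.1
Conclusion: Record 1007 has the error.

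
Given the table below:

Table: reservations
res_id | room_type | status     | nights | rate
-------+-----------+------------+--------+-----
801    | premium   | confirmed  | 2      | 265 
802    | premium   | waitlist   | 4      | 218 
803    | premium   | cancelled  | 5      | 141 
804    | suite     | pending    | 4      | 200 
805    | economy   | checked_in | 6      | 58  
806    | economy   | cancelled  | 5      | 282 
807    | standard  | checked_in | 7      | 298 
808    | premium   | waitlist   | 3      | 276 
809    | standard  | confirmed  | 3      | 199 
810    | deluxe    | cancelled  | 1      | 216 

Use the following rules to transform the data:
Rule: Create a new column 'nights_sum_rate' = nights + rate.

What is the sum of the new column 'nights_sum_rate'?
2193

Step 1: For each record, compute nights + rate
Example calculations:
  2 + 265 = 267
  4 + 218 = 222
  5 + 141 = 146
  ...
Step 2: Sum all derived values
Step 3: Total = 2193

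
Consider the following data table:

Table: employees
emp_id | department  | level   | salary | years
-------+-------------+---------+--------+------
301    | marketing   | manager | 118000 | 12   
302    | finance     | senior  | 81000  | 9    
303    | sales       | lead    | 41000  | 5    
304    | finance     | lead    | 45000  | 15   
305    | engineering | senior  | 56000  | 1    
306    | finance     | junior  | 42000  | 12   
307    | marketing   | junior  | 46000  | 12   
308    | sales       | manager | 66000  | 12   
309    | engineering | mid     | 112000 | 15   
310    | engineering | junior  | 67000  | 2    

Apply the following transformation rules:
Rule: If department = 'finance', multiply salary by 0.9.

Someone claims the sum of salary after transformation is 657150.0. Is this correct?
No, the correct result is 657200.0.

Step 1: Calculate the correct sum after transformation
Step 2: Apply multiplier 0.9 to records where department = 'finance'
Step 3: Correct result = 657200.0
Step 4: Claimed result = 657150.0
Step 5: 657200.0 ≠ 657150.0
Conclusion: The claimed result is incorrect. The correct answer is 657200.0.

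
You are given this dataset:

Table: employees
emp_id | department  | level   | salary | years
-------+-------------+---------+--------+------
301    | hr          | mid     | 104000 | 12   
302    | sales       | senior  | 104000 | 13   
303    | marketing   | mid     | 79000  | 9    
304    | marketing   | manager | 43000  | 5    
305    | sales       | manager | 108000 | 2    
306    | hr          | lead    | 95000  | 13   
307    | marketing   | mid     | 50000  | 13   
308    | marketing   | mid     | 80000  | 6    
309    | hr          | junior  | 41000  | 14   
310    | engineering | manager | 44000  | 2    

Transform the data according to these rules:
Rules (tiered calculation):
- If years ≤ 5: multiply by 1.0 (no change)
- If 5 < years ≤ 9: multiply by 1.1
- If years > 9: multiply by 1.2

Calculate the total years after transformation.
103.5

Step 1: Tier 1 (years ≤ 5): 3 records, sum = 9 × 1.0 = 9.0
Step 2: Tier 2 (5 < years ≤ 9): 2 records, sum = 15 × 1.1 = 16.5
Step 3: Tier 3 (years > 9): 5 records, sum = 65 × 1.2 = 78.0
Step 4: Final sum = 9.0 + 16.5 + 78.0 = 103.5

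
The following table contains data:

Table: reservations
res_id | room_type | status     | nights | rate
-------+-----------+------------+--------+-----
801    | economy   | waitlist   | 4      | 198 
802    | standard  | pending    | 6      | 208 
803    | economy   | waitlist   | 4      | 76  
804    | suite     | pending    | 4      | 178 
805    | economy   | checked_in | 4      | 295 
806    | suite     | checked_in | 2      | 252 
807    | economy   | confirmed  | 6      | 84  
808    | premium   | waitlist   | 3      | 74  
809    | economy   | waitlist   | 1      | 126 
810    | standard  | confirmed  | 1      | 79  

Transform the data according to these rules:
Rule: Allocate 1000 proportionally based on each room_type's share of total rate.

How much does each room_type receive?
economy: 496.18, premium: 47.13, standard: 182.8, suite: 273.89

Step 1: Calculate total rate = 1570
Step 2: Calculate each room_type's proportion:
  economy: 779/1570 = 49.62% → 496.18
  premium: 74/1570 = 4.71% → 47.13
  standard: 287/1570 = 18.28% → 182.8
  suite: 430/1570 = 27.39% → 273.89
Step 3: Verify: sum of allocations ≈ 1000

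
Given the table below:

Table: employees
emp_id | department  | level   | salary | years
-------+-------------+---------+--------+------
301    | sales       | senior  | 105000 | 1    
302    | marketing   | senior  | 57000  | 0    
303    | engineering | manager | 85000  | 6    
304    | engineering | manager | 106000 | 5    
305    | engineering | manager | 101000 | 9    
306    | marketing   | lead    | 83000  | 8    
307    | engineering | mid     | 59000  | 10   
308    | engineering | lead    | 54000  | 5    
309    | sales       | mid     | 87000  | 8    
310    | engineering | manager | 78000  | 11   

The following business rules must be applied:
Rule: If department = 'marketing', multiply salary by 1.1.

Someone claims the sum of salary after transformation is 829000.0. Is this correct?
Yes, the result is correct.

Step 1: Calculate the correct sum after transformation
Step 2: Apply multiplier 1.1 to records where department = 'marketing'
Step 3: Correct result = 829000.0
Step 4: Claimed result = 829000.0
Step 5: 829000.0 = 829000.0 ✓
Conclusion: The claimed result is correct.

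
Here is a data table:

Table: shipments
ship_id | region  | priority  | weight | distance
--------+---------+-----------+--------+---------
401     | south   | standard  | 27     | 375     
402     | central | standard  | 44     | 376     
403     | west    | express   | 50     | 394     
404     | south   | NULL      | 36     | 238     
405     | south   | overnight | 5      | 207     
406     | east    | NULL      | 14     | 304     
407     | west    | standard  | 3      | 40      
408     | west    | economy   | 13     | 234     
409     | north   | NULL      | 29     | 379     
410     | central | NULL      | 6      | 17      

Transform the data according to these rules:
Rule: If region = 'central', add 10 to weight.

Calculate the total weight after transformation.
247

Step 1: Count records where region = 'central': 2
Step 2: Total bonus added: 2 × 10 = 20
Step 3: Original sum of weight: 227
Step 4: Final sum = 227 + 20 = 247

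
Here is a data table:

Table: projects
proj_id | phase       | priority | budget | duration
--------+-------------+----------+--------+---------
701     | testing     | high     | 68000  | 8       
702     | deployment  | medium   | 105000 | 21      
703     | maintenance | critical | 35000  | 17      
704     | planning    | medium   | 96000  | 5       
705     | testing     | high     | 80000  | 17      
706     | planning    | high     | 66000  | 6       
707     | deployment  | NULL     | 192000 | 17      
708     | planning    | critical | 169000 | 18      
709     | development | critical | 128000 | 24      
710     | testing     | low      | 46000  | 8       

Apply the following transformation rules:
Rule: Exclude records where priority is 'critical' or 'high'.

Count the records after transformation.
4

Step 1: Count records to exclude
  - 3 (critical) + 3 (high) = 6 records
Step 2: Total records: 10
Step 3: Remaining = 10 - 6 = 4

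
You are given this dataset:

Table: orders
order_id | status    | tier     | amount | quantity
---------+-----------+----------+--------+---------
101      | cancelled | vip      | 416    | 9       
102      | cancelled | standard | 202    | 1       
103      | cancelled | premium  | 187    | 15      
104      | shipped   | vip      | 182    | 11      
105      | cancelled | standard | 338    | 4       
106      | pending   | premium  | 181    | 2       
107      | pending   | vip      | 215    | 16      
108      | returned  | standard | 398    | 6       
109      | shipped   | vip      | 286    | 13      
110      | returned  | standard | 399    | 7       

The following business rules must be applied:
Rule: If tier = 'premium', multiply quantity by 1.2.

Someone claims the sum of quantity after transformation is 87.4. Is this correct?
Yes, the result is correct.

Step 1: Calculate the correct sum after transformation
Step 2: Apply multiplier 1.2 to records where tier = 'premium'
Step 3: Correct result = 87.4
Step 4: Claimed result = 87.4
Step 5: 87.4 = 87.4 ✓
Conclusion: The claimed result is correct.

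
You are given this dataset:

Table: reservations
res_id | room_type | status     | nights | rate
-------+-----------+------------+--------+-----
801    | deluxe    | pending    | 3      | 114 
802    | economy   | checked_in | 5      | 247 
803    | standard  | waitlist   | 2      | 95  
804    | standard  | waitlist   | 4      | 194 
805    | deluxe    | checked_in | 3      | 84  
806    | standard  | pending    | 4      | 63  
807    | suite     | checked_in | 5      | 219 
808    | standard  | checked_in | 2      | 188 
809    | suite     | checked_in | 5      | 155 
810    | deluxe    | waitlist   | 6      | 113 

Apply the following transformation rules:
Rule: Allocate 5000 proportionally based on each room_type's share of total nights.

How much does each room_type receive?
deluxe: 1538.46, economy: 641.03, standard: 1538.46, suite: 1282.05

Step 1: Calculate total nights = 39
Step 2: Calculate each room_type's proportion:
  deluxe: 12/39 = 30.77% → 1538.46
  economy: 5/39 = 12.82% → 641.03
  standard: 12/39 = 30.77% → 1538.46
  suite: 10/39 = 25.64% → 1282.05
Step 3: Verify: sum of allocations ≈ 5000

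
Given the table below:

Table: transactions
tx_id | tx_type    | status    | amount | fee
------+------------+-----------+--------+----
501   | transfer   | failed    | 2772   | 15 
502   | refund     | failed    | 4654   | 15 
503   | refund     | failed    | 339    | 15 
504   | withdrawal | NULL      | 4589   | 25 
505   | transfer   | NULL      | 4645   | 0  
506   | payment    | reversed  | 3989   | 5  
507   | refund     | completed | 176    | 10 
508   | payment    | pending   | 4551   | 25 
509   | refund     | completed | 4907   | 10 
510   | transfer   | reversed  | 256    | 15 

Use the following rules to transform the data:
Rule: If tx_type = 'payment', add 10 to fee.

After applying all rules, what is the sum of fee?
155

Step 1: Count records where tx_type = 'payment': 2
Step 2: Total bonus added: 2 × 10 = 20
Step 3: Original sum of fee: 135
Step 4: Final sum = 135 + 20 = 155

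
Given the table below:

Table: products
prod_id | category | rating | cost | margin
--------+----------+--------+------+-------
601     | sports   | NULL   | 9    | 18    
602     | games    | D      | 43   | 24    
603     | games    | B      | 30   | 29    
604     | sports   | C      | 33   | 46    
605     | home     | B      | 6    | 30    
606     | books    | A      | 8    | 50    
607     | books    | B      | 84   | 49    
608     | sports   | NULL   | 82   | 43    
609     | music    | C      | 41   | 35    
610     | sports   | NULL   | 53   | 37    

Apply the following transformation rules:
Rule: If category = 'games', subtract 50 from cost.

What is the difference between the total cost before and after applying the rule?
100

Step 1: Original sum of cost = 389
Step 2: 2 records have category = 'games'
Step 3: Each affected record changes by -50
Step 4: Total change = 2 × -50 = -100
Step 5: New sum = 389 + -100 = 289
Step 6: Difference = |289 - 389| = 100
        (Sum decreased by 100)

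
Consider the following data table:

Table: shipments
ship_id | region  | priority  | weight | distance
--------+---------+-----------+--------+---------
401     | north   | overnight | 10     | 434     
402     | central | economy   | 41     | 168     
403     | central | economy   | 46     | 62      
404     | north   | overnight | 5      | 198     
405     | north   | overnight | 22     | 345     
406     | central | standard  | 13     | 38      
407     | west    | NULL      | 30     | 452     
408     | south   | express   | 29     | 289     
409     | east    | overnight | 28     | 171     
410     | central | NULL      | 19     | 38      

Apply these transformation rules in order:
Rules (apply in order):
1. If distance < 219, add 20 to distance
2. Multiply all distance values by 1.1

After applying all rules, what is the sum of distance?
2546.5

Step 1: Apply Rule 1 - Add 20 to records with distance < 219
  - 6 records affected: 675 + (6 × 20) = 795
  - Unaffected records: 1520
  - Sum after Rule 1: 2315
Step 2: Apply Rule 2 - Multiply all by 1.1
  - 2315 × 1.1 = 2546.5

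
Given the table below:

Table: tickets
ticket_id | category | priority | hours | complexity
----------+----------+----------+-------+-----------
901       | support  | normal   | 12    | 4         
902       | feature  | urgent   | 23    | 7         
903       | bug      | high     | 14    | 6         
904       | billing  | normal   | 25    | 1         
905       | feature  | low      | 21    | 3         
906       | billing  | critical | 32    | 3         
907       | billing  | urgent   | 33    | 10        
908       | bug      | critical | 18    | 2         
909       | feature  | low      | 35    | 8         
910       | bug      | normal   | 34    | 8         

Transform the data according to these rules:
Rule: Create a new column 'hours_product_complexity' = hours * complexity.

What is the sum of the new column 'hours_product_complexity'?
1395

Step 1: For each record, compute hours * complexity
Example calculations:
  12 * 4 = 48
  23 * 7 = 161
  14 * 6 = 84
  ...
Step 2: Sum all derived values
Step 3: Total = 1395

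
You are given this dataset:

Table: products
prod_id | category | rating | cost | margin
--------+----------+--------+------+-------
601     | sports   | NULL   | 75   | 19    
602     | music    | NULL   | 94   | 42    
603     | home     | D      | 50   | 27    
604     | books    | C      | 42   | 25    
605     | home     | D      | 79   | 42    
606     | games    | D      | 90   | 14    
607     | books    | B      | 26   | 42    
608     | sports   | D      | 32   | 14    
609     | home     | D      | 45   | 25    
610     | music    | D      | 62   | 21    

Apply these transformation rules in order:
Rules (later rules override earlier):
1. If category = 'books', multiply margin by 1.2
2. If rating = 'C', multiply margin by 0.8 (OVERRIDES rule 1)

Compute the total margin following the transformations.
274.4

Step 1: Rule 2 takes priority for records with rating = 'C'
  - 1 records: 25 × 0.8 = 20.0
Step 2: Rule 1 applies to remaining records with category = 'books'
  - 1 records: 42 × 1.2 = 50.4
Step 3: Other records unchanged: 204
Step 4: Final sum = 20.0 + 50.4 + 204 = 274.4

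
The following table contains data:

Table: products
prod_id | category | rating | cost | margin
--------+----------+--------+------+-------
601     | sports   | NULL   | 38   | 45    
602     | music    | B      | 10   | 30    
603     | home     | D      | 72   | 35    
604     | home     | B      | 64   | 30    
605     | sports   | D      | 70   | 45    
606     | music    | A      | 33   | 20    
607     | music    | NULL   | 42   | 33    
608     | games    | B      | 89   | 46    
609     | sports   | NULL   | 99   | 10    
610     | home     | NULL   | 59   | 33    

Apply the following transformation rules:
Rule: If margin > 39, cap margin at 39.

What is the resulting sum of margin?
308

Step 1: 3 records have margin > 39
Step 2: These records originally summed to 136
Step 3: After capping: 3 × 39 = 117
Step 4: Unaffected records sum: 191
Step 5: Final sum = 117 + 191 = 308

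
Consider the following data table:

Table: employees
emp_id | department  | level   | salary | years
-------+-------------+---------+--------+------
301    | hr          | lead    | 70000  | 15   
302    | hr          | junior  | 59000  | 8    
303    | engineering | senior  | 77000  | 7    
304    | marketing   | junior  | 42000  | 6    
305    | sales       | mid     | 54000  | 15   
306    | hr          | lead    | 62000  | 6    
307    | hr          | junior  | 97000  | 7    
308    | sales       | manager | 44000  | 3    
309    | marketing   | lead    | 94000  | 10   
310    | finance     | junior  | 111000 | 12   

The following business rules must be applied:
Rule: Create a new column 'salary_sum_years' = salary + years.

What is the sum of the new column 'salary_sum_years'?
710089

Step 1: For each record, compute salary + years
Example calculations:
  70000 + 15 = 70015
  59000 + 8 = 59008
  77000 + 7 = 77007
  ...
Step 2: Sum all derived values
Step 3: Total = 710089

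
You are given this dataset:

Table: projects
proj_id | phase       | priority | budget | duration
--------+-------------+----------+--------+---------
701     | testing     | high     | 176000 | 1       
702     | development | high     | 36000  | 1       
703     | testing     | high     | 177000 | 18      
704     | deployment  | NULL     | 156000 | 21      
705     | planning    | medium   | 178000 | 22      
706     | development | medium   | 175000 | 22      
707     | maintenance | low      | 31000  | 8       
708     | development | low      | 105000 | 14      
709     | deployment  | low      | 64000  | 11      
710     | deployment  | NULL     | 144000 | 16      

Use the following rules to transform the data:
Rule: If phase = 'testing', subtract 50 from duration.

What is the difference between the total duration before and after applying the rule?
100

Step 1: Original sum of duration = 134
Step 2: 2 records have phase = 'testing'
Step 3: Each affected record changes by -50
Step 4: Total change = 2 × -50 = -100
Step 5: New sum = 134 + -100 = 34
Step 6: Difference = |34 - 134| = 100
        (Sum decreased by 100)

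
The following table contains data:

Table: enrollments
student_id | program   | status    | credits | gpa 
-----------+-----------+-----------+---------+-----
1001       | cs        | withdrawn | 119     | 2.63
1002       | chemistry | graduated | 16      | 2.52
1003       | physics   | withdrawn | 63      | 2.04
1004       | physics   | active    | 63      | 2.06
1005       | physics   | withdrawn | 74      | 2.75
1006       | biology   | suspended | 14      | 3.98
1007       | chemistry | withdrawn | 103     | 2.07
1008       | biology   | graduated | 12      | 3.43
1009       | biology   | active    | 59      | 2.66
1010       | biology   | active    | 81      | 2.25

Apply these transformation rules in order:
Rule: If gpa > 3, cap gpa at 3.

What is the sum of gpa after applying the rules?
24.98

Step 1: 2 records have gpa > 3
Step 2: These records originally summed to 7.41
Step 3: After capping: 2 × 3 = 6
Step 4: Unaffected records sum: 18.98
Step 5: Final sum = 6 + 18.98 = 24.98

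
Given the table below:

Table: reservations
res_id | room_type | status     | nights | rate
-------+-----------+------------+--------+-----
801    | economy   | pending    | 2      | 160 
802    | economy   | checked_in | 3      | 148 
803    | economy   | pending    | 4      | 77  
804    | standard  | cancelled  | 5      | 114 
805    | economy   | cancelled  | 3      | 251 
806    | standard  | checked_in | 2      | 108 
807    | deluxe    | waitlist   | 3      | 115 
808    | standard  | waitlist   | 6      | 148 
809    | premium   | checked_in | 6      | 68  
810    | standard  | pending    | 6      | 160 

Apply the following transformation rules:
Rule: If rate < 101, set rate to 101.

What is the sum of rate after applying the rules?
1406

Step 1: 2 records have rate < 101
Step 2: These records originally summed to 145
Step 3: After setting to minimum: 2 × 101 = 202
Step 4: Unaffected records sum: 1204
Step 5: Final sum = 202 + 1204 = 1406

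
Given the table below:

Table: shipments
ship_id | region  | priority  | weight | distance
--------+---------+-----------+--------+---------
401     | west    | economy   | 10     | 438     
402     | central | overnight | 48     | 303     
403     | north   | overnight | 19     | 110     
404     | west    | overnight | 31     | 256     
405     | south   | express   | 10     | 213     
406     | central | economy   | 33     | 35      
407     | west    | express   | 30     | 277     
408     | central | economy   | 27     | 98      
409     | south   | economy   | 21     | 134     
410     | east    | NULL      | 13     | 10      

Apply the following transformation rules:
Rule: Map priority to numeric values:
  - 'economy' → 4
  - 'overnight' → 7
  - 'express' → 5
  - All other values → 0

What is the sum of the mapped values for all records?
47

Step 1: Apply mapping to each record
Step 2: Count by status:
  'economy': 4 records × 4 = 16
  'overnight': 3 records × 7 = 21
  'express': 2 records × 5 = 10
Step 3: Sum all mapped values = 47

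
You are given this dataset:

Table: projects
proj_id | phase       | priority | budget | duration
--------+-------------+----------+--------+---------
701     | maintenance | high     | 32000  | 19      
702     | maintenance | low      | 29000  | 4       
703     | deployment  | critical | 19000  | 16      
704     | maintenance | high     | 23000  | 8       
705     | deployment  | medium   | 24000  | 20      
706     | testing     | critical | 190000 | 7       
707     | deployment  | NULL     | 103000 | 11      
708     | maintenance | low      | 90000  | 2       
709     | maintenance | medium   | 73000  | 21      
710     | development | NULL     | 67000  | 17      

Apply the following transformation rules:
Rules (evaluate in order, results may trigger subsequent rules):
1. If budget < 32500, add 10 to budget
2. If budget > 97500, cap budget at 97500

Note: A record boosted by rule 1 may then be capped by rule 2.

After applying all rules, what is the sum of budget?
552050

Step 1: Apply rule 1 to records with budget < 32500
  - 5 records get bonus of 10
  - Of these, 0 records then exceed 97500 and get capped
Step 2: Apply rule 2 to records with budget > 97500
  - 2 records (original) are capped
Step 3: Calculate final sum = 552050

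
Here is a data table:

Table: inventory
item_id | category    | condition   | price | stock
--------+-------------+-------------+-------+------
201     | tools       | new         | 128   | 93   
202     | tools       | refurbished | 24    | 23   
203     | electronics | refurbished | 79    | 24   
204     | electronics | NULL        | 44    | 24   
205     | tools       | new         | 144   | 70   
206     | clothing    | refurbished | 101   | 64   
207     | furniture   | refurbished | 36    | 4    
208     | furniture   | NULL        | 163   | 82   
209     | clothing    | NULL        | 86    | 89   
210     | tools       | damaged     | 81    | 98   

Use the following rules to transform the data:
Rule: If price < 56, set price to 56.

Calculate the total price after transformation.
950

Step 1: 3 records have price < 56
Step 2: These records originally summed to 104
Step 3: After setting to minimum: 3 × 56 = 168
Step 4: Unaffected records sum: 782
Step 5: Final sum = 168 + 782 = 950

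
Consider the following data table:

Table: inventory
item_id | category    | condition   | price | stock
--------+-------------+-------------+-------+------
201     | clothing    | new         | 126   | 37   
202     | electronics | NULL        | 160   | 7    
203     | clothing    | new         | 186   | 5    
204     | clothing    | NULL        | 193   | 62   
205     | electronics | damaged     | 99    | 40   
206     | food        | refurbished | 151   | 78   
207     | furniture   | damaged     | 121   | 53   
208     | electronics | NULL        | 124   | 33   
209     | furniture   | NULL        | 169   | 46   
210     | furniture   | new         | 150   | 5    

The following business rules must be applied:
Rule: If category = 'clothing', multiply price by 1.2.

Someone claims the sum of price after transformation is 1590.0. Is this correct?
No, the correct result is 1580.0.

Step 1: Calculate the correct sum after transformation
Step 2: Apply multiplier 1.2 to records where category = 'clothing'
Step 3: Correct result = 1580.0
Step 4: Claimed result = 1590.0
Step 5: 1580.0 ≠ 1590.0
Conclusion: The claimed result is incorrect. The correct answer is 1580.0.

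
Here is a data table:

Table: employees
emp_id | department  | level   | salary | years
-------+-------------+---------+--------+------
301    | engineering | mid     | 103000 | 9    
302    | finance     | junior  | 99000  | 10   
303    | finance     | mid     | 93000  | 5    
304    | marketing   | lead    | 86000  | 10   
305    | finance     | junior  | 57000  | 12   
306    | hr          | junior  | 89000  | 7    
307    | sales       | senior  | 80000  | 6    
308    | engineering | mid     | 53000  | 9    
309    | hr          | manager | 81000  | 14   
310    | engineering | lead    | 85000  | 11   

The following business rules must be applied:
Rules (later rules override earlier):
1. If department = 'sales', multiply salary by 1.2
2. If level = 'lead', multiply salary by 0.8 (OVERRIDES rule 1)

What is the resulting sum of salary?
807800.0

Step 1: Rule 2 takes priority for records with level = 'lead'
  - 2 records: 171000 × 0.8 = 136800.0
Step 2: Rule 1 applies to remaining records with department = 'sales'
  - 1 records: 80000 × 1.2 = 96000.0
Step 3: Other records unchanged: 575000
Step 4: Final sum = 136800.0 + 96000.0 + 575000 = 807800.0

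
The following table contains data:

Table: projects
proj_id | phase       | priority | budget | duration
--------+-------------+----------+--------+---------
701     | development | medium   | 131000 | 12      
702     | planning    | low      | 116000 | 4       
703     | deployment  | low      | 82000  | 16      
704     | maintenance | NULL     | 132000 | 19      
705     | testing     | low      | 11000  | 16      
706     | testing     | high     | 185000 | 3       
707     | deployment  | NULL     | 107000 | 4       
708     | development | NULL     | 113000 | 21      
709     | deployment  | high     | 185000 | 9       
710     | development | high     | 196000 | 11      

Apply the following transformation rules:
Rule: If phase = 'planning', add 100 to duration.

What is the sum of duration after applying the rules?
215

Step 1: Count records where phase = 'planning': 1
Step 2: Total bonus added: 1 × 100 = 100
Step 3: Original sum of duration: 115
Step 4: Final sum = 115 + 100 = 215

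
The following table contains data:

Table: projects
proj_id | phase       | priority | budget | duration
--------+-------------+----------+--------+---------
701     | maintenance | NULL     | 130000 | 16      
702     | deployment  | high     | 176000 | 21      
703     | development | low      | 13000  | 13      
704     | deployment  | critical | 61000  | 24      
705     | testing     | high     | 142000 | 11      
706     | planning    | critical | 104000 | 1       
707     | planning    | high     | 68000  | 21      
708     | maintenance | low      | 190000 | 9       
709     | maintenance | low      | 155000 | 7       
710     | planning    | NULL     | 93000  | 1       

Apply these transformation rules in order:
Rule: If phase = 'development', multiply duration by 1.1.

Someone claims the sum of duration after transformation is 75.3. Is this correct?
No, the correct result is 125.3.

Step 1: Calculate the correct sum after transformation
Step 2: Apply multiplier 1.1 to records where phase = 'development'
Step 3: Correct result = 125.3
Step 4: Claimed result = 75.3
Step 5: 125.3 ≠ 75.3
Conclusion: The claimed result is incorrect. The correct answer is 125.3.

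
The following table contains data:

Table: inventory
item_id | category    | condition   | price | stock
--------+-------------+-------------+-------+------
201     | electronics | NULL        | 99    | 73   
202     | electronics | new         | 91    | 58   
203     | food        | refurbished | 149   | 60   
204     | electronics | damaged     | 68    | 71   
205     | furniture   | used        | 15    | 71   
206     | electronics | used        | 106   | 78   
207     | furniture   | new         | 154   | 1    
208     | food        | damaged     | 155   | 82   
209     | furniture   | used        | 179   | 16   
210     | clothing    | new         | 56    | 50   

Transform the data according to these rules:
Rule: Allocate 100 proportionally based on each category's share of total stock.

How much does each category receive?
clothing: 8.93, electronics: 50.0, food: 25.36, furniture: 15.71

Step 1: Calculate total stock = 560
Step 2: Calculate each category's proportion:
  clothing: 50/560 = 8.93% → 8.93
  electronics: 280/560 = 50.00% → 50.0
  food: 142/560 = 25.36% → 25.36
  furniture: 88/560 = 15.71% → 15.71
Step 3: Verify: sum of allocations ≈ 100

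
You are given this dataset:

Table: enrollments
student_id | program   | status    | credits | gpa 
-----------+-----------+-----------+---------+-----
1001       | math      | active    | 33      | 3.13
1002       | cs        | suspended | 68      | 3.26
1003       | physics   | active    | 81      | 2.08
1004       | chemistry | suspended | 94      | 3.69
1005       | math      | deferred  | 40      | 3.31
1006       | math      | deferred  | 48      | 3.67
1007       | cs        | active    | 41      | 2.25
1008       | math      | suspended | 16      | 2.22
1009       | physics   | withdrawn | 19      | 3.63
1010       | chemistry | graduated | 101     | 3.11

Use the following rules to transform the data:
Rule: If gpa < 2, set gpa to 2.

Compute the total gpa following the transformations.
30.35

Step 1: 0 records have gpa < 2
Step 2: These records originally summed to 0
Step 3: After setting to minimum: 0 × 2 = 0
Step 4: Unaffected records sum: 30.35
Step 5: Final sum = 0 + 30.35 = 30.35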